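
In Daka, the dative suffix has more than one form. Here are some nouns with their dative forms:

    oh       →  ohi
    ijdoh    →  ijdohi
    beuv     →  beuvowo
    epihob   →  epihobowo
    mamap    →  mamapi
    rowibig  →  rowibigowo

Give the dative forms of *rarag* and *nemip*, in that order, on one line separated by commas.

Looking at the final consonant of each stem: -i when the stem ends in a voiceless consonant (*oh*, *ijdoh*, *mamap*); -owo when the stem ends in a voiced consonant (*beuv*, *epihob*, *rowibig*).
*rarag* — final consonant /g/ (voiced) → -owo → *raragowo*.
Since the final consonant of *nemip* is /p/ (voiceless), it takes -i, giving *nemipi*.

raragowo, nemipi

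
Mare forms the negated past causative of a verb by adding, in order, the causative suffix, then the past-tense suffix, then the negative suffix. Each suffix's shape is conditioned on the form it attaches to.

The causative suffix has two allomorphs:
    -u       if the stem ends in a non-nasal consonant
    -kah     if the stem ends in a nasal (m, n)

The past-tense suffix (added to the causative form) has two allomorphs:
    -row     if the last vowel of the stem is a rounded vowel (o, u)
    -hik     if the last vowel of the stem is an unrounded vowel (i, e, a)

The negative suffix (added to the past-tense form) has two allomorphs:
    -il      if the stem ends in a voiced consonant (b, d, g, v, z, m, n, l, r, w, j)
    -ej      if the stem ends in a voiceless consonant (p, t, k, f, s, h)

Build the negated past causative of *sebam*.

The final consonant of *sebam* is /m/, which is a nasal, so the causative suffix is -kah, giving *sebamkah*.
The causative form *sebamkah* — last vowel /a/ (an unrounded vowel) → -hik → *sebamkahhik*.
The past-tense form *sebamkahhik*: final consonant = /k/, voiceless → -ej → *sebamkahhikej*.

sebamkahhikej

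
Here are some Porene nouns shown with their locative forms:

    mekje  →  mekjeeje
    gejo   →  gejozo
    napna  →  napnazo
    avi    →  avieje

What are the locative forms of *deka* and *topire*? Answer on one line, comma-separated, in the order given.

The pattern is front/back vowel harmony: -eje when the last vowel of the stem is a front vowel (*mekje*, *avi*); -zo when the last vowel of the stem is a back vowel (*gejo*, *napna*).
*deka*: last vowel = /a/, a back vowel → -zo → *dekazo*.
Since the last vowel of *topire* is /e/ (a front vowel), it takes -eje, giving *topireeje*.

dekazo, topireeje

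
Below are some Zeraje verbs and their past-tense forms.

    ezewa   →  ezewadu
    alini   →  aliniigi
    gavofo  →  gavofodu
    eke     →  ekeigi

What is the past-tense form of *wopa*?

Looking at the last vowel of each stem: -igi when the last vowel of the stem is a front vowel (*alini*, *eke*); -du when the last vowel of the stem is a back vowel (*ezewa*, *gavofo*).
*wopa* — last vowel /a/ (a back vowel) → -du → *wopadu*.

wopadu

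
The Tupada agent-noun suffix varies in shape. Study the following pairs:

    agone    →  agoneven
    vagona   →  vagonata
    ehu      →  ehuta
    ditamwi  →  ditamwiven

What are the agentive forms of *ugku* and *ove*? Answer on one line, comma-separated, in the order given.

ugkuta, oveven

The suffix is conditioned by the last vowel: -ven when the last vowel of the stem is a front vowel (*agone*, *ditamwi*); -ta when the last vowel of the stem is a back vowel (*vagona*, *ehu*).
The last vowel of *ugku* is /u/, which is a back vowel, so the suffix is -ta, giving *ugkuta*.
*ove* — last vowel /e/ (a front vowel) → -ven → *oveven*.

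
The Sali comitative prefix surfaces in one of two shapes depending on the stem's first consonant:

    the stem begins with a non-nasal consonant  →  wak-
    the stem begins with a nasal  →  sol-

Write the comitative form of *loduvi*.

Since the first consonant of *loduvi* is /l/ (non-nasal), it takes wak-, giving *wakloduvi*.

wakloduvi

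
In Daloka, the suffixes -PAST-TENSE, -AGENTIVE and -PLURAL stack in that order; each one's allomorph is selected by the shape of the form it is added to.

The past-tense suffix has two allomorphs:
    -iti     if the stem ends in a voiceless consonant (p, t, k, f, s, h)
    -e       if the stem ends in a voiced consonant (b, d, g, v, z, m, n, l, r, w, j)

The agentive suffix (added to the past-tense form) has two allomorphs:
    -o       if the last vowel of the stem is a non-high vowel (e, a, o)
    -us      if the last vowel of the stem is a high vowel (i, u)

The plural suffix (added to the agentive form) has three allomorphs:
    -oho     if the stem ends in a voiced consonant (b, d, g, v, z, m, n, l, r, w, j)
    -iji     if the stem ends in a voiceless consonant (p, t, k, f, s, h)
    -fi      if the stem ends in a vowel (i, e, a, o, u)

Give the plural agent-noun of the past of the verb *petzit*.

petzititiusiji

The final consonant of *petzit* is /t/, which is voiceless, so the past-tense suffix is -iti, giving *petzititi*.
The past-tense form *petzititi* — last vowel /i/ (a high vowel) → -us → *petzititius*.
The final sound of the agentive form *petzititius* is /s/, which is a voiceless consonant, so the plural suffix is -iji, giving *petzititiusiji*.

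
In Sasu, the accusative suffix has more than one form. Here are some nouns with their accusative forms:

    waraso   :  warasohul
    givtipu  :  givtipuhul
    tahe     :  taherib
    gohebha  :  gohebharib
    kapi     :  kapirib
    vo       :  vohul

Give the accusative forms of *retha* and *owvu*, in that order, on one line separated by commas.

retharib, owvuhul

The pattern is rounding harmony: -hul when the last vowel of the stem is a rounded vowel (*waraso*, *givtipu*, *vo*); -rib when the last vowel of the stem is an unrounded vowel (*tahe*, *gohebha*, *kapi*).
*retha* — last vowel /a/ (an unrounded vowel) → -rib → *retharib*.
The last vowel of *owvu* is /u/, which is a rounded vowel, so the suffix is -hul, giving *owvuhul*.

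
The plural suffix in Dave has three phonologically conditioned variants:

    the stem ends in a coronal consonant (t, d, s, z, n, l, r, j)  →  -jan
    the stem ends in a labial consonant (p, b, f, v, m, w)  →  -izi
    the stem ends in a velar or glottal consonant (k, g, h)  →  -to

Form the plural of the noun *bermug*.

*bermug* — final consonant /g/ (velar/glottal) → -to → *bermugto*.

bermugto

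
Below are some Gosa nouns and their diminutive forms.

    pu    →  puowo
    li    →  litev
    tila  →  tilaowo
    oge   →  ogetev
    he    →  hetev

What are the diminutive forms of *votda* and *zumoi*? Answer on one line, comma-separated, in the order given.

The alternation tracks the last vowel of the stem — -tev when the last vowel of the stem is a front vowel (*li*, *oge*, *he*); -owo when the last vowel of the stem is a back vowel (*pu*, *tila*).
*votda* — last vowel /a/ (a back vowel) → -owo → *votdaowo*.
*zumoi* — last vowel /i/ (a front vowel) → -tev → *zumoitev*.

votdaowo, zumoitev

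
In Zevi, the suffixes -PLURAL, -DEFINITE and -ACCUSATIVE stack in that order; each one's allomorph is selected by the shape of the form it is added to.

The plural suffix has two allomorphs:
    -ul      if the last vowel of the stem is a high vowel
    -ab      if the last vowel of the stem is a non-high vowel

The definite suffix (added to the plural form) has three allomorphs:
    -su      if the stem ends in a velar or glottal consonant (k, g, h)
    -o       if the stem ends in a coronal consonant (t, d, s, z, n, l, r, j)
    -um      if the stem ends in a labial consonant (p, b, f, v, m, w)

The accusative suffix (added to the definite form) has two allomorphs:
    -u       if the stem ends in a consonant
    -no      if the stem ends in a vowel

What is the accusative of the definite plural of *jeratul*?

jeratululono

The last vowel of *jeratul* is /u/, which is a high vowel, so the plural suffix is -ul, giving *jeratulul*.
The plural form *jeratulul*: final consonant = /l/, coronal → -o → *jeratululo*.
The definite form *jeratululo*: final sound = /o/, a vowel → -no → *jeratululono*.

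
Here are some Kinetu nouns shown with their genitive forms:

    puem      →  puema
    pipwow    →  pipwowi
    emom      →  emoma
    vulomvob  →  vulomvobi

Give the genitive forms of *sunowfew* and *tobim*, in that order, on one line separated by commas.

The suffix is conditioned by the final consonant: -a when the stem ends in a nasal (*puem*, *emom*); -i when the stem ends in a non-nasal consonant (*pipwow*, *vulomvob*).
*sunowfew*: final consonant = /w/, non-nasal → -i → *sunowfewi*.
*tobim* — final consonant /m/ (a nasal) → -a → *tobima*.

sunowfewi, tobima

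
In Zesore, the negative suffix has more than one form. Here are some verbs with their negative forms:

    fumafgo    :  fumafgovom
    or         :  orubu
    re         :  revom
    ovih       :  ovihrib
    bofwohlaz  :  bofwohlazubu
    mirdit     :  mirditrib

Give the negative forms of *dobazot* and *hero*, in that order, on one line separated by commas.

dobazotrib, herovom

The pattern is voicing of the final sound: -rib when the stem ends in a voiceless consonant (*ovih*, *mirdit*); -ubu when the stem ends in a voiced consonant (*or*, *bofwohlaz*); -vom when the stem ends in a vowel (*fumafgo*, *re*).
Since the final sound of *dobazot* is /t/ (a voiceless consonant), it takes -rib, giving *dobazotrib*.
Since the final sound of *hero* is /o/ (a vowel), it takes -vom, giving *herovom*.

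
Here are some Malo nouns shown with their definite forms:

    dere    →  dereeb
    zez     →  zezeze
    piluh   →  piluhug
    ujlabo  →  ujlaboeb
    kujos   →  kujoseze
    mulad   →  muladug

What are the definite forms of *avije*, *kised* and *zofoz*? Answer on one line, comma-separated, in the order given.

avijeeb, kisedug, zofozeze

Looking at the final sound of each stem: -eze when the stem ends in a sibilant (*zez*, *kujos*); -ug when the stem ends in a non-sibilant consonant (*piluh*, *mulad*); -eb when the stem ends in a vowel (*dere*, *ujlabo*).
Since the final sound of *avije* is /e/ (a vowel), it takes -eb, giving *avijeeb*.
Since the final sound of *kised* is /d/ (a non-sibilant consonant), it takes -ug, giving *kisedug*.
Since the final sound of *zofoz* is /z/ (a sibilant), it takes -eze, giving *zofozeze*.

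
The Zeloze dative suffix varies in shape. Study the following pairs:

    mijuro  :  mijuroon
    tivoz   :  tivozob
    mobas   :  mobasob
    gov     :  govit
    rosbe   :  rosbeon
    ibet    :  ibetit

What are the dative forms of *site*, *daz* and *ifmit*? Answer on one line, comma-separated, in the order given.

siteon, dazob, ifmitit

The pattern is sibilance of the final sound: -ob when the stem ends in a sibilant (*tivoz*, *mobas*); -it when the stem ends in a non-sibilant consonant (*gov*, *ibet*); -on when the stem ends in a vowel (*mijuro*, *rosbe*).
The final sound of *site* is /e/, which is a vowel, so the suffix is -on, giving *siteon*.
*daz*: final sound = /z/, a sibilant → -ob → *dazob*.
*ifmit*: final sound = /t/, a non-sibilant consonant → -it → *ifmitit*.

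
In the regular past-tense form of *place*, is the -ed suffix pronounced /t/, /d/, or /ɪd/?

/t/

The stem *place* ends in a voiceless consonant other than /t/.
The -ed suffix is realized as /ɪd/ after /t, d/; as /t/ after other voiceless consonants; and as /d/ after other voiced sounds.
So -ed on *place* is pronounced /t/.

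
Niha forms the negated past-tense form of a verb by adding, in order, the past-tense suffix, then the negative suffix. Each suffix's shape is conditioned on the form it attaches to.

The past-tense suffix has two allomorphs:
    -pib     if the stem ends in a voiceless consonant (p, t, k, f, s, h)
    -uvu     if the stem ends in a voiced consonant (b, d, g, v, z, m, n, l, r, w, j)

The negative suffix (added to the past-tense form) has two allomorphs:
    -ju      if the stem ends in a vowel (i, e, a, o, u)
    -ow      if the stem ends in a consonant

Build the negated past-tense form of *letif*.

*letif* — final consonant /f/ (voiceless) → -pib → *letifpib*.
The past-tense form *letifpib* — final sound /b/ (a consonant) → -ow → *letifpibow*.

letifpibow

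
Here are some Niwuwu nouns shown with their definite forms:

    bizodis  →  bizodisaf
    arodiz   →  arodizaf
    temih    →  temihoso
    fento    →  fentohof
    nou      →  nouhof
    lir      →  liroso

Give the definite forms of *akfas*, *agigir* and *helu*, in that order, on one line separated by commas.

akfasaf, agigiroso, heluhof

The pattern is sibilance of the final sound: -af when the stem ends in a sibilant (*bizodis*, *arodiz*); -oso when the stem ends in a non-sibilant consonant (*temih*, *lir*); -hof when the stem ends in a vowel (*fento*, *nou*).
Since the final sound of *akfas* is /s/ (a sibilant), it takes -af, giving *akfasaf*.
Since the final sound of *agigir* is /r/ (a non-sibilant consonant), it takes -oso, giving *agigiroso*.
*helu* — final sound /u/ (a vowel) → -hof → *heluhof*.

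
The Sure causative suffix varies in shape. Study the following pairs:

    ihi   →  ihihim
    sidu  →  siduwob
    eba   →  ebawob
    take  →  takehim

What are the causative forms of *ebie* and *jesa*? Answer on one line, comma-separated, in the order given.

The alternation tracks the last vowel of the stem — -him when the last vowel of the stem is a front vowel (*ihi*, *take*); -wob when the last vowel of the stem is a back vowel (*sidu*, *eba*).
*ebie* — last vowel /e/ (a front vowel) → -him → *ebiehim*.
*jesa* — last vowel /a/ (a back vowel) → -wob → *jesawob*.

ebiehim, jesawob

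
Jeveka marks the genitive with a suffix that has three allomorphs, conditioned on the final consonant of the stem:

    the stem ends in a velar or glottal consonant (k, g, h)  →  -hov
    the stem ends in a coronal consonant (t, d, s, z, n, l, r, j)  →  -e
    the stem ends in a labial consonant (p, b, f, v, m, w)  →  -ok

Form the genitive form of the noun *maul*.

Since the final consonant of *maul* is /l/ (coronal), it takes -e, giving *maule*.

maule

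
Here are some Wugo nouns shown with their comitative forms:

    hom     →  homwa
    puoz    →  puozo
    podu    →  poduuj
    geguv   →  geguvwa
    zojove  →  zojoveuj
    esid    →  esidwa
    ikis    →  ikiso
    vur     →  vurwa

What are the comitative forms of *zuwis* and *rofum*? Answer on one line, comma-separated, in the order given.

zuwiso, rofumwa

Looking at the final sound of each stem: -o when the stem ends in a sibilant (*puoz*, *ikis*); -wa when the stem ends in a non-sibilant consonant (*hom*, *geguv*, *esid*, *vur*); -uj when the stem ends in a vowel (*podu*, *zojove*).
The final sound of *zuwis* is /s/, which is a sibilant, so the suffix is -o, giving *zuwiso*.
The final sound of *rofum* is /m/, which is a non-sibilant consonant, so the suffix is -wa, giving *rofumwa*.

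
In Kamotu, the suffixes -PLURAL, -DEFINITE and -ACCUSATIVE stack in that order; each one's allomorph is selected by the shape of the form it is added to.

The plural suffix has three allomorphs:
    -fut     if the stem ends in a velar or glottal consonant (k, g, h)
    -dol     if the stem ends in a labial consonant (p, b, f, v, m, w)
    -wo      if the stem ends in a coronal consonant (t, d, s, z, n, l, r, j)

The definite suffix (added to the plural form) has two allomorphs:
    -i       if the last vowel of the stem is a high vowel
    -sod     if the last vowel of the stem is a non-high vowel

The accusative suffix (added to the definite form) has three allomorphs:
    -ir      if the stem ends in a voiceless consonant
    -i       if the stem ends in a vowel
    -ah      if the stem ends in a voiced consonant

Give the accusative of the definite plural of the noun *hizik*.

The final consonant of *hizik* is /k/, which is velar/glottal, so the plural suffix is -fut, giving *hizikfut*.
Since the last vowel of the plural form *hizikfut* is /u/ (a high vowel), it takes -i, giving *hizikfuti*.
The definite form *hizikfuti* — final sound /i/ (a vowel) → -i → *hizikfutii*.

hizikfutii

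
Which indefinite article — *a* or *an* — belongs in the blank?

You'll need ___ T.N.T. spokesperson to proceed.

a

The indefinite article is chosen by the initial *sound* of the following word, not its spelling.
The initialism *T.N.T.* is read letter by letter; the first letter, T, is pronounced /tiː/, which begins with a consonant sound.
So the article is *a*: You'll need a T.N.T. spokesperson to proceed.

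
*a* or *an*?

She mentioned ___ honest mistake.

The indefinite article is chosen by the initial *sound* of the following word, not its spelling.
*honest* begins with the sound /ɒ/ (silent h) — a vowel sound.
So the article is *an*: She mentioned an honest mistake.

an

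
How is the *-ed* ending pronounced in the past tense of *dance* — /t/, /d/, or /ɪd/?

/t/

The stem *dance* ends in a voiceless consonant other than /t/.
The -ed suffix is realized as /ɪd/ after /t, d/; as /t/ after other voiceless consonants; and as /d/ after other voiced sounds.
So -ed on *dance* is pronounced /t/.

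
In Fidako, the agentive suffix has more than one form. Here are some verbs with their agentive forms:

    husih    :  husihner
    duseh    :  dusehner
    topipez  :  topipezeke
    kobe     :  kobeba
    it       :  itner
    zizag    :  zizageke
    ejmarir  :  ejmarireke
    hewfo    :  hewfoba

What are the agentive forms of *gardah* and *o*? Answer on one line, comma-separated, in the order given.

gardahner, oba

The suffix is conditioned by the final sound: -ner when the stem ends in a voiceless consonant (*husih*, *duseh*, *it*); -eke when the stem ends in a voiced consonant (*topipez*, *zizag*, *ejmarir*); -ba when the stem ends in a vowel (*kobe*, *hewfo*).
*gardah* — final sound /h/ (a voiceless consonant) → -ner → *gardahner*.
The final sound of *o* is /o/, which is a vowel, so the suffix is -ba, giving *oba*.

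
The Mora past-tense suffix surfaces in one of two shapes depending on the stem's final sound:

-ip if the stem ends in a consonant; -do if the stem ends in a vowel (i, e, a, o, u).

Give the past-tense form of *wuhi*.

wuhido

The final sound of *wuhi* is /i/, which is a vowel, so the suffix is -do, giving *wuhido*.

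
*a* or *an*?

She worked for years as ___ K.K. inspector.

a

The indefinite article is chosen by the initial *sound* of the following word, not its spelling.
The initialism *K.K.* is read letter by letter; the first letter, K, is pronounced /keɪ/, which begins with a consonant sound.
So the article is *a*: She worked for years as a K.K. inspector.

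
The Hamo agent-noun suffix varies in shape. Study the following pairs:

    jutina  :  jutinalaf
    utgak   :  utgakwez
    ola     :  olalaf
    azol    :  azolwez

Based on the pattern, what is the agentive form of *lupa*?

lupalaf

The pattern is consonant vs. vowel: -wez when the stem ends in a consonant (*utgak*, *azol*); -laf when the stem ends in a vowel (*jutina*, *ola*).
The final sound of *lupa* is /a/, which is a vowel, so the suffix is -laf, giving *lupalaf*.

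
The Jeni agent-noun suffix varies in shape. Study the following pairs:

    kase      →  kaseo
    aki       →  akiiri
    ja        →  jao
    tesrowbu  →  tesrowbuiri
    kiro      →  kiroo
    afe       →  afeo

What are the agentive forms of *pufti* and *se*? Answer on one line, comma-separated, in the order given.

puftiiri, seo

The suffix is conditioned by the last vowel: -iri when the last vowel of the stem is a high vowel (*aki*, *tesrowbu*); -o when the last vowel of the stem is a non-high vowel (*kase*, *ja*, *kiro*, *afe*).
Since the last vowel of *pufti* is /i/ (a high vowel), it takes -iri, giving *puftiiri*.
*se* — last vowel /e/ (a non-high vowel) → -o → *seo*.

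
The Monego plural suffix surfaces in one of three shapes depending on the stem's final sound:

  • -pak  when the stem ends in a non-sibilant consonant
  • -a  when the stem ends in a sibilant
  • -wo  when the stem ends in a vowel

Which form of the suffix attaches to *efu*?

*efu* — final sound /u/ (a vowel) → -wo.

-wo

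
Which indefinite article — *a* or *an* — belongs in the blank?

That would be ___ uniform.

a

The indefinite article is chosen by the initial *sound* of the following word, not its spelling.
*uniform* begins with the sound /juː/ (u pronounced /juː/) — a consonant sound.
So the article is *a*: That would be a uniform.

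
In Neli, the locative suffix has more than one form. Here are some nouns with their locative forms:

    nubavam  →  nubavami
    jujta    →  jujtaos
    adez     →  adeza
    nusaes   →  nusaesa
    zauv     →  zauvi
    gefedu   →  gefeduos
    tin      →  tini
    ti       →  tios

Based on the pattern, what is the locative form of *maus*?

The suffix is conditioned by the final sound: -a when the stem ends in a sibilant (*adez*, *nusaes*); -i when the stem ends in a non-sibilant consonant (*nubavam*, *zauv*, *tin*); -os when the stem ends in a vowel (*jujta*, *gefedu*, *ti*).
*maus* — final sound /s/ (a sibilant) → -a → *mausa*.

mausa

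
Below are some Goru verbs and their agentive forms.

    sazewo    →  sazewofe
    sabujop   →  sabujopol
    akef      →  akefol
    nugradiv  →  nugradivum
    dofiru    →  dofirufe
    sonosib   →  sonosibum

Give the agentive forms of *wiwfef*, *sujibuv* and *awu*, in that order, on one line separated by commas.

wiwfefol, sujibuvum, awufe

The pattern is voicing of the final sound: -ol when the stem ends in a voiceless consonant (*sabujop*, *akef*); -um when the stem ends in a voiced consonant (*nugradiv*, *sonosib*); -fe when the stem ends in a vowel (*sazewo*, *dofiru*).
*wiwfef*: final sound = /f/, a voiceless consonant → -ol → *wiwfefol*.
The final sound of *sujibuv* is /v/, which is a voiced consonant, so the suffix is -um, giving *sujibuvum*.
*awu*: final sound = /u/, a vowel → -fe → *awufe*.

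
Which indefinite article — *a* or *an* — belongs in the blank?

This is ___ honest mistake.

The indefinite article is chosen by the initial *sound* of the following word, not its spelling.
*honest* begins with the sound /ɒ/ (silent h) — a vowel sound.
So the article is *an*: This is an honest mistake.

an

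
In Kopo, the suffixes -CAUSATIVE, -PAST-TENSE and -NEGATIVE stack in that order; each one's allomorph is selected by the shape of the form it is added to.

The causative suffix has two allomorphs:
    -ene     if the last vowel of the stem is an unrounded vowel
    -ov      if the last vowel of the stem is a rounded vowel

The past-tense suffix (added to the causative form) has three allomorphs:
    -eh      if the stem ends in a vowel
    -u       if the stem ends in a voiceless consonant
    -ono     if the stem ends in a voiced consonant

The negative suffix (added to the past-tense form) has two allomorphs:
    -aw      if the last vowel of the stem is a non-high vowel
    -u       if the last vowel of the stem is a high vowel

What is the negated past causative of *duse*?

*duse*: last vowel = /e/, an unrounded vowel → -ene → *duseene*.
The causative form *duseene*: final sound = /e/, a vowel → -eh → *duseeneeh*.
The past-tense form *duseeneeh* — last vowel /e/ (a non-high vowel) → -aw → *duseeneehaw*.

duseeneehaw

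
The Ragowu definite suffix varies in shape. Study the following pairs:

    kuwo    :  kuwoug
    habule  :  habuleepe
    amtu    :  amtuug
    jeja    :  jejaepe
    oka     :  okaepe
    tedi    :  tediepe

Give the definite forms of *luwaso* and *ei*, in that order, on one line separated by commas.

The pattern is rounding harmony: -ug when the last vowel of the stem is a rounded vowel (*kuwo*, *amtu*); -epe when the last vowel of the stem is an unrounded vowel (*habule*, *jeja*, *oka*, *tedi*).
The last vowel of *luwaso* is /o/, which is a rounded vowel, so the suffix is -ug, giving *luwasoug*.
*ei*: last vowel = /i/, an unrounded vowel → -epe → *eiepe*.

luwasoug, eiepe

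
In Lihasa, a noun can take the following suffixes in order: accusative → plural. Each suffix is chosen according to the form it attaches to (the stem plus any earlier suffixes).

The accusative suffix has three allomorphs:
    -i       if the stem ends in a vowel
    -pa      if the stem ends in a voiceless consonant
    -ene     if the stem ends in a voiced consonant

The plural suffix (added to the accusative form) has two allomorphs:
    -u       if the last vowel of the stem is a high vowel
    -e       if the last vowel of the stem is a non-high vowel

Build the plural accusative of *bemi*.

*bemi* — final sound /i/ (a vowel) → -i → *bemii*.
The accusative form *bemii*: last vowel = /i/, a high vowel → -u → *bemiiu*.

bemiiu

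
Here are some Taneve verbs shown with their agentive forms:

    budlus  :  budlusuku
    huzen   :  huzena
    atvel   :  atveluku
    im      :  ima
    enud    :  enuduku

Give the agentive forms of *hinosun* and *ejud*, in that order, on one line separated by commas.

hinosuna, ejuduku

Looking at the final consonant of each stem: -a when the stem ends in a nasal (*huzen*, *im*); -uku when the stem ends in a non-nasal consonant (*budlus*, *atvel*, *enud*).
The final consonant of *hinosun* is /n/, which is a nasal, so the suffix is -a, giving *hinosuna*.
*ejud* — final consonant /d/ (non-nasal) → -uku → *ejuduku*.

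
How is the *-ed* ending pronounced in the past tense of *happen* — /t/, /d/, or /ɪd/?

The stem *happen* ends in a voiced sound other than /d/.
The -ed suffix is realized as /ɪd/ after /t, d/; as /t/ after other voiceless consonants; and as /d/ after other voiced sounds.
So -ed on *happen* is pronounced /d/.

/d/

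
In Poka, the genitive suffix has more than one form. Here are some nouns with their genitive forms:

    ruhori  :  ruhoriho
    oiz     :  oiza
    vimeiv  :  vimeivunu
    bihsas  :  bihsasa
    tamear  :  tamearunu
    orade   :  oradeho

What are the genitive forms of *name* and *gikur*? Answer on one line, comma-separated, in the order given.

nameho, gikurunu

The pattern is sibilance of the final sound: -a when the stem ends in a sibilant (*oiz*, *bihsas*); -unu when the stem ends in a non-sibilant consonant (*vimeiv*, *tamear*); -ho when the stem ends in a vowel (*ruhori*, *orade*).
Since the final sound of *name* is /e/ (a vowel), it takes -ho, giving *nameho*.
The final sound of *gikur* is /r/, which is a non-sibilant consonant, so the suffix is -unu, giving *gikurunu*.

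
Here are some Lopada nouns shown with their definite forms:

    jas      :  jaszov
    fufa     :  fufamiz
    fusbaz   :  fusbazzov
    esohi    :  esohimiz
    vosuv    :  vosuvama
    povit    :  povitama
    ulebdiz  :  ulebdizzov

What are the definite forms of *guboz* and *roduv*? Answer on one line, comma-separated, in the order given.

gubozzov, roduvama

The pattern is sibilance of the final sound: -zov when the stem ends in a sibilant (*jas*, *fusbaz*, *ulebdiz*); -ama when the stem ends in a non-sibilant consonant (*vosuv*, *povit*); -miz when the stem ends in a vowel (*fufa*, *esohi*).
The final sound of *guboz* is /z/, which is a sibilant, so the suffix is -zov, giving *gubozzov*.
*roduv* — final sound /v/ (a non-sibilant consonant) → -ama → *roduvama*.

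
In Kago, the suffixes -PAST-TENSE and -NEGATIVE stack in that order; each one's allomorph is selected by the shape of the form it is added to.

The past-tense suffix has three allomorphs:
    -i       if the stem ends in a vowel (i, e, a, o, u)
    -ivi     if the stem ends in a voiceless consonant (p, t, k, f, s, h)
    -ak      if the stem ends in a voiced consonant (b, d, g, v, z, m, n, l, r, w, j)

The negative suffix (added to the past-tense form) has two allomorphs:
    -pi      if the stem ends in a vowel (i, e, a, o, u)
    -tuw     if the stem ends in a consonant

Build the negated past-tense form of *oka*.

okaipi

*oka*: final sound = /a/, a vowel → -i → *okai*.
The past-tense form *okai*: final sound = /i/, a vowel → -pi → *okaipi*.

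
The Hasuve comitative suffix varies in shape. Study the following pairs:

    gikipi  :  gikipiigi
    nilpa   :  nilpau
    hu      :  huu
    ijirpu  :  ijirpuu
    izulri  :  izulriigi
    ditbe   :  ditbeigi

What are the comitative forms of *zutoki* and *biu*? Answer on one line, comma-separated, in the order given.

The pattern is front/back vowel harmony: -igi when the last vowel of the stem is a front vowel (*gikipi*, *izulri*, *ditbe*); -u when the last vowel of the stem is a back vowel (*nilpa*, *hu*, *ijirpu*).
The last vowel of *zutoki* is /i/, which is a front vowel, so the suffix is -igi, giving *zutokiigi*.
Since the last vowel of *biu* is /u/ (a back vowel), it takes -u, giving *biuu*.

zutokiigi, biuu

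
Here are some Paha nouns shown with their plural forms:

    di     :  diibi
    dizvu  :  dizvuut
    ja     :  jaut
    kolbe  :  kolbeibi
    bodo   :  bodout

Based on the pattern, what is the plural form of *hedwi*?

hedwiibi

The suffix is conditioned by the last vowel: -ibi when the last vowel of the stem is a front vowel (*di*, *kolbe*); -ut when the last vowel of the stem is a back vowel (*dizvu*, *ja*, *bodo*).
*hedwi* — last vowel /i/ (a front vowel) → -ibi → *hedwiibi*.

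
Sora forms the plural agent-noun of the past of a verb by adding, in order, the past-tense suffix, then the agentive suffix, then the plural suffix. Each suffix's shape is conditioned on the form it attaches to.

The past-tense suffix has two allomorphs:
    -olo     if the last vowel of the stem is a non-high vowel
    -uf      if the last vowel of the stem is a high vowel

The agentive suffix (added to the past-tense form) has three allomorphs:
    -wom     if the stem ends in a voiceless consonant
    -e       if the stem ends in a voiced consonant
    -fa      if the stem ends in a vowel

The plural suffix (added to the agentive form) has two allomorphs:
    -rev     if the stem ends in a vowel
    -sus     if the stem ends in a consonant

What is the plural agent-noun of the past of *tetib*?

*tetib*: last vowel = /i/, a high vowel → -uf → *tetibuf*.
Since the final sound of the past-tense form *tetibuf* is /f/ (a voiceless consonant), it takes -wom, giving *tetibufwom*.
The agentive form *tetibufwom* — final sound /m/ (a consonant) → -sus → *tetibufwomsus*.

tetibufwomsus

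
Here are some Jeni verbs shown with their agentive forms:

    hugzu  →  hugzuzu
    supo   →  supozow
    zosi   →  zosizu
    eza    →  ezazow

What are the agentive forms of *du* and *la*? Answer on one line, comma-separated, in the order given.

The pattern is height harmony: -zu when the last vowel of the stem is a high vowel (*hugzu*, *zosi*); -zow when the last vowel of the stem is a non-high vowel (*supo*, *eza*).
*du* — last vowel /u/ (a high vowel) → -zu → *duzu*.
The last vowel of *la* is /a/, which is a non-high vowel, so the suffix is -zow, giving *lazow*.

duzu, lazow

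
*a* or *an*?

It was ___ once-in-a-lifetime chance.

a

The indefinite article is chosen by the initial *sound* of the following word, not its spelling.
*once-in-a-lifetime* begins with the sound /wʌ/ (*once* pronounced with initial /w/) — a consonant sound.
So the article is *a*: It was a once-in-a-lifetime chance.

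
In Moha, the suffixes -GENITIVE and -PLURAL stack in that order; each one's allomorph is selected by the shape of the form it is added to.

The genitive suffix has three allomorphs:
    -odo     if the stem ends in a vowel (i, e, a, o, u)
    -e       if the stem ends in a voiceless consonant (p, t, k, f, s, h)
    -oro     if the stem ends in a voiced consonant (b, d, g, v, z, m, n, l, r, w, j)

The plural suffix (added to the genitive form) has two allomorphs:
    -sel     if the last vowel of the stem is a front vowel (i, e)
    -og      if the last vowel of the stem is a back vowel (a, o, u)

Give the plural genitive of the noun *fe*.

*fe* — final sound /e/ (a vowel) → -odo → *feodo*.
The genitive form *feodo* — last vowel /o/ (a back vowel) → -og → *feodoog*.

feodoog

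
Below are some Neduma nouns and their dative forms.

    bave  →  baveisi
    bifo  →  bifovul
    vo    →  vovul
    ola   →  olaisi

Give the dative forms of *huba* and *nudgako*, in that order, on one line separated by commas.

hubaisi, nudgakovul

The alternation tracks the last vowel of the stem — -vul when the last vowel of the stem is a rounded vowel (*bifo*, *vo*); -isi when the last vowel of the stem is an unrounded vowel (*bave*, *ola*).
The last vowel of *huba* is /a/, which is an unrounded vowel, so the suffix is -isi, giving *hubaisi*.
*nudgako* — last vowel /o/ (a rounded vowel) → -vul → *nudgakovul*.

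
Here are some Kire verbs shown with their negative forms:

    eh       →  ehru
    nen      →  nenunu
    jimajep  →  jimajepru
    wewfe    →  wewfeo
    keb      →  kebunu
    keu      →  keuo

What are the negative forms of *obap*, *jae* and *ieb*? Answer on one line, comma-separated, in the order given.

obapru, jaeo, iebunu

Looking at the final sound of each stem: -ru when the stem ends in a voiceless consonant (*eh*, *jimajep*); -unu when the stem ends in a voiced consonant (*nen*, *keb*); -o when the stem ends in a vowel (*wewfe*, *keu*).
Since the final sound of *obap* is /p/ (a voiceless consonant), it takes -ru, giving *obapru*.
*jae* — final sound /e/ (a vowel) → -o → *jaeo*.
Since the final sound of *ieb* is /b/ (a voiced consonant), it takes -unu, giving *iebunu*.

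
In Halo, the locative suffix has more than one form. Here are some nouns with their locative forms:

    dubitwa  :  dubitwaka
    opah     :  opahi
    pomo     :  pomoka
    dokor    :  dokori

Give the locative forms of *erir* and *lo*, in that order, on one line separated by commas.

The suffix is conditioned by the final sound: -i when the stem ends in a consonant (*opah*, *dokor*); -ka when the stem ends in a vowel (*dubitwa*, *pomo*).
Since the final sound of *erir* is /r/ (a consonant), it takes -i, giving *eriri*.
*lo*: final sound = /o/, a vowel → -ka → *loka*.

eriri, loka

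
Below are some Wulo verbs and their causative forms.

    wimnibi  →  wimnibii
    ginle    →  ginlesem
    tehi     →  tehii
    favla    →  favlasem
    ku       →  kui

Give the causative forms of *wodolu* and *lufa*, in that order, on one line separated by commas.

wodolui, lufasem

The alternation tracks the last vowel of the stem — -i when the last vowel of the stem is a high vowel (*wimnibi*, *tehi*, *ku*); -sem when the last vowel of the stem is a non-high vowel (*ginle*, *favla*).
Since the last vowel of *wodolu* is /u/ (a high vowel), it takes -i, giving *wodolui*.
*lufa*: last vowel = /a/, a non-high vowel → -sem → *lufasem*.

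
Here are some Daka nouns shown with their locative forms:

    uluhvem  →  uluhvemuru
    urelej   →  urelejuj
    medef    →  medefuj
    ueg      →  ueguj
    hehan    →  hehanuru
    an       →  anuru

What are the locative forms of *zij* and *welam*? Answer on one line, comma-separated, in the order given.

The suffix is conditioned by the final consonant: -uru when the stem ends in a nasal (*uluhvem*, *hehan*, *an*); -uj when the stem ends in a non-nasal consonant (*urelej*, *medef*, *ueg*).
The final consonant of *zij* is /j/, which is non-nasal, so the suffix is -uj, giving *zijuj*.
The final consonant of *welam* is /m/, which is a nasal, so the suffix is -uru, giving *welamuru*.

zijuj, welamuru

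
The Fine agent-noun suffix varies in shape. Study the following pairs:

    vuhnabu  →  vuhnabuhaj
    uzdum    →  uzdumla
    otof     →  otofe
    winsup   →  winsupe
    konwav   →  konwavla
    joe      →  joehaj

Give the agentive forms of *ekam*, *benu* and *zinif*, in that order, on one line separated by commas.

The suffix is conditioned by the final sound: -e when the stem ends in a voiceless consonant (*otof*, *winsup*); -la when the stem ends in a voiced consonant (*uzdum*, *konwav*); -haj when the stem ends in a vowel (*vuhnabu*, *joe*).
Since the final sound of *ekam* is /m/ (a voiced consonant), it takes -la, giving *ekamla*.
*benu* — final sound /u/ (a vowel) → -haj → *benuhaj*.
*zinif*: final sound = /f/, a voiceless consonant → -e → *zinife*.

ekamla, benuhaj, zinife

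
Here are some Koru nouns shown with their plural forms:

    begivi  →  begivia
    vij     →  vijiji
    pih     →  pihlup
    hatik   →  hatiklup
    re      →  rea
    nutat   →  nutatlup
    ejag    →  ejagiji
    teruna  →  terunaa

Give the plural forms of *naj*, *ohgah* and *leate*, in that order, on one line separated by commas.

The alternation tracks the final sound of the stem — -lup when the stem ends in a voiceless consonant (*pih*, *hatik*, *nutat*); -iji when the stem ends in a voiced consonant (*vij*, *ejag*); -a when the stem ends in a vowel (*begivi*, *re*, *teruna*).
*naj* — final sound /j/ (a voiced consonant) → -iji → *najiji*.
*ohgah*: final sound = /h/, a voiceless consonant → -lup → *ohgahlup*.
*leate*: final sound = /e/, a vowel → -a → *leatea*.

najiji, ohgahlup, leatea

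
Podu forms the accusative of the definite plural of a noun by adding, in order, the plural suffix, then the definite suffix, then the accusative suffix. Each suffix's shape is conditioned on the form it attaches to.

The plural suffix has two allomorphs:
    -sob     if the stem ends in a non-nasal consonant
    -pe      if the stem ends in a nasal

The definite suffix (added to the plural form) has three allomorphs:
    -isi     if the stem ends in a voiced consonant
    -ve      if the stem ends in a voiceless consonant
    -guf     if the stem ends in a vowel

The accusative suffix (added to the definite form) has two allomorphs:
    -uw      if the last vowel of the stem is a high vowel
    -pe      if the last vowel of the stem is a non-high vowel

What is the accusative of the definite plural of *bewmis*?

*bewmis* — final consonant /s/ (non-nasal) → -sob → *bewmissob*.
The plural form *bewmissob*: final sound = /b/, a voiced consonant → -isi → *bewmissobisi*.
Since the last vowel of the definite form *bewmissobisi* is /i/ (a high vowel), it takes -uw, giving *bewmissobisiuw*.

bewmissobisiuw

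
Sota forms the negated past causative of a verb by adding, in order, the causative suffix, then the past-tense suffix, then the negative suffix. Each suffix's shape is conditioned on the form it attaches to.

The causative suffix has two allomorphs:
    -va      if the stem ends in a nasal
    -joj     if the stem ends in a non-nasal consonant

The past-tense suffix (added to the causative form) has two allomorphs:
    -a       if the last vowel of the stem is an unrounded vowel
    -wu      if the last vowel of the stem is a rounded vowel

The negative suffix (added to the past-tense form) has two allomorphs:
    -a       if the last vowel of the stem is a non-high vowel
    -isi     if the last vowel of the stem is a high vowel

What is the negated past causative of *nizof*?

nizofjojwuisi

The final consonant of *nizof* is /f/, which is non-nasal, so the causative suffix is -joj, giving *nizofjoj*.
The causative form *nizofjoj*: last vowel = /o/, a rounded vowel → -wu → *nizofjojwu*.
The last vowel of the past-tense form *nizofjojwu* is /u/, which is a high vowel, so the negative suffix is -isi, giving *nizofjojwuisi*.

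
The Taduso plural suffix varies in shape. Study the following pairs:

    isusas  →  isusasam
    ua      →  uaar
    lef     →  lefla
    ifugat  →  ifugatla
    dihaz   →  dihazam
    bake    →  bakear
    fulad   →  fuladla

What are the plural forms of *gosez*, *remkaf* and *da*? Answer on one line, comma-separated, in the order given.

gosezam, remkafla, daar

The pattern is sibilance of the final sound: -am when the stem ends in a sibilant (*isusas*, *dihaz*); -la when the stem ends in a non-sibilant consonant (*lef*, *ifugat*, *fulad*); -ar when the stem ends in a vowel (*ua*, *bake*).
Since the final sound of *gosez* is /z/ (a sibilant), it takes -am, giving *gosezam*.
Since the final sound of *remkaf* is /f/ (a non-sibilant consonant), it takes -la, giving *remkafla*.
*da* — final sound /a/ (a vowel) → -ar → *daar*.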